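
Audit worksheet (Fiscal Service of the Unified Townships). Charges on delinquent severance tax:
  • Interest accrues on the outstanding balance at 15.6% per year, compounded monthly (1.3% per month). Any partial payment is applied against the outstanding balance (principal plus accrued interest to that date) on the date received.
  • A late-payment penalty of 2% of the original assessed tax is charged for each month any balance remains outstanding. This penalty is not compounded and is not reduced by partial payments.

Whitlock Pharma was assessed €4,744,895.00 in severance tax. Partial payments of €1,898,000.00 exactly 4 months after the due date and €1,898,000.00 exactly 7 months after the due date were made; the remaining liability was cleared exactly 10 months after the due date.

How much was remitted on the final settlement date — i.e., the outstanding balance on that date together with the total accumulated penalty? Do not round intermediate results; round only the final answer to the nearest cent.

Balance at month 4: €4,744,895.0000 × (1 + 0.013)^4 = €4,996,482.6972…
After €1,898,000.00 payment: €4,996,482.6972… − €1,898,000.00 = €3,098,482.6972…
Balance at month 7: €3,098,482.6972… × (1 + 0.013)^3 = €3,220,901.2605…
After €1,898,000.00 payment: €3,220,901.2605… − €1,898,000.00 = €1,322,901.2605…
Balance at month 10: €1,322,901.2605… × (1 + 0.013)^3 = €1,375,168.0270…
Penalty: 10 × 2% × €4,744,895.00 = €948,979.00
Final settlement = outstanding balance + penalty = €1,375,168.0270… + €948,979.00 = €2,324,147.03

€2,324,147.03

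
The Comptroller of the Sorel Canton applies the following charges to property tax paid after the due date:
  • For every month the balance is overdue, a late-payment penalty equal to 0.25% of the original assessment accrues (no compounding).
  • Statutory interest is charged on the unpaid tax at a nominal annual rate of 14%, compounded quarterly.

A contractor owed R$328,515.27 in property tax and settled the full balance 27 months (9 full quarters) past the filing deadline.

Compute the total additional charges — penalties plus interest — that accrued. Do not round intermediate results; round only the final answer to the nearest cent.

R$141,392.10

Late-payment penalty = 0.25% × R$328,515.27 × 27 mo = R$22,174.78…
Interest (14%/yr ÷ 4 = 3.5%/quarter): R$328,515.27 × ((1 + 0.035)^9 − 1) = R$119,217.3220…
Penalties + interest = R$22,174.7807… + R$119,217.3220… = R$141,392.10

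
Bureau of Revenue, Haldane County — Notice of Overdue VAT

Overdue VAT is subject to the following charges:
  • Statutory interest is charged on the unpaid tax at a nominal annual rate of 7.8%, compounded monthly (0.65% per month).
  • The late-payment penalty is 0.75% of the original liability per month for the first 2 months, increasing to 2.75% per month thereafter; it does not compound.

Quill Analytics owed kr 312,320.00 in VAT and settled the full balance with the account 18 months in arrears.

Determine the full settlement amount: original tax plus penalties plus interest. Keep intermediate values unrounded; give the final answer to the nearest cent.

Penalty, months 1–2: 2 × 0.75% × kr 312,320.00 = kr 4,684.80
Penalty, months 3–18: 16 × 2.75% × kr 312,320.00 = kr 137,420.80
Interest: kr 312,320.00 × ((1 + 0.0065)^18 − 1) = kr 312,320.00 × 0.1236939… = kr 38,632.0811…
Total = kr 312,320.00 + kr 142,105.6000 + kr 38,632.0811… = kr 493,057.68

kr 493,057.68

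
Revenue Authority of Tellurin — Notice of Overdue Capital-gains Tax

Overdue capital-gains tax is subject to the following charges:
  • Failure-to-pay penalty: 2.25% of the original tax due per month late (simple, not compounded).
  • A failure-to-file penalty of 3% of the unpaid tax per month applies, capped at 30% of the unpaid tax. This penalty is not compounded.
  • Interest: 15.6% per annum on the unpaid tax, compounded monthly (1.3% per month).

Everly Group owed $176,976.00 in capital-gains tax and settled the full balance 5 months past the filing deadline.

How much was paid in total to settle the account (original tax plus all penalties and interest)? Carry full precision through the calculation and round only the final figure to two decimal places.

Failure-to-file: 5 × 3% × $176,976.00 = $26,546.40 (under the 30% cap)
Failure-to-pay penalty = 2.25% × $176,976.00 × 5 mo = $19,909.80
Interest: $176,976.00 × ((1 + 0.013)^5 − 1) = $176,976.00 × 0.0667121… = $11,806.4429…
Total = $176,976.00 + $46,456.2000 + $11,806.4429… = $235,238.64

$235,238.64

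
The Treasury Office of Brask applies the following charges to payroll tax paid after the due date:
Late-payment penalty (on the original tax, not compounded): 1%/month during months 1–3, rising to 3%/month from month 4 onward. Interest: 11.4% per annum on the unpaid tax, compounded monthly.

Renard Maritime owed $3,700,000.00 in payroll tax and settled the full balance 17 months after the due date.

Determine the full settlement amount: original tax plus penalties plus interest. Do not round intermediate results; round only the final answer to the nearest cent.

Penalty, months 1–3: 3 × 1% × $3,700,000.00 = $111,000.00
Penalty, months 4–17: 14 × 3% × $3,700,000.00 = $1,554,000.00
Interest (11.4%/yr ÷ 12 = 0.95%/month): $3,700,000.00 × ((1 + 0.0095)^17 − 1) = $645,194.4867…
Total = $3,700,000.00 + $1,665,000.0000 + $645,194.4867… = $6,010,194.49

$6,010,194.49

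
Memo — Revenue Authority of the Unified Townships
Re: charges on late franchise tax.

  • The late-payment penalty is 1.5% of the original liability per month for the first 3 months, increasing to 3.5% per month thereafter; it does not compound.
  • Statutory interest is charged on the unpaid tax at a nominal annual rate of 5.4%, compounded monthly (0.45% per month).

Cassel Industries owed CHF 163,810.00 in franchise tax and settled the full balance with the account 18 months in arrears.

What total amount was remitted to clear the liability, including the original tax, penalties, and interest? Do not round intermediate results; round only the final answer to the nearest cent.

Penalty, months 1–3: 3 × 1.5% × CHF 163,810.00 = CHF 7,371.45
Penalty, months 4–18: 15 × 3.5% × CHF 163,810.00 = CHF 86,000.25
Interest: CHF 163,810.00 × ((1 + 0.0045)^18 − 1) = CHF 163,810.00 × 0.0841739… = CHF 13,788.5231…
Total = CHF 163,810.00 + CHF 93,371.7000 + CHF 13,788.5231… = CHF 270,970.22

CHF 270,970.22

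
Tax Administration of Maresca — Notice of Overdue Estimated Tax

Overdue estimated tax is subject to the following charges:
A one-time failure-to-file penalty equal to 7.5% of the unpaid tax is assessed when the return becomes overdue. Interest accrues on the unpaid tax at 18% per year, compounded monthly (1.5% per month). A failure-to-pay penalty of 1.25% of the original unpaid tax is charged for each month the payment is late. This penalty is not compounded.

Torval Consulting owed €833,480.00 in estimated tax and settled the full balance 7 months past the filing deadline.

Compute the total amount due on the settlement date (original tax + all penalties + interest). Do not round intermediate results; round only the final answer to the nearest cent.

Failure-to-file penalty: 7.5% × €833,480.00 = €62,511.00
Failure-to-pay penalty: 7 × 1.25% × €833,480.00 = €72,929.50
Interest: €833,480.00 × ((1 + 0.015)^7 − 1) = €833,480.00 × 0.1098449… = €91,553.5380…
Total = €833,480.00 + €135,440.5000 + €91,553.5380… = €1,060,474.04

€1,060,474.04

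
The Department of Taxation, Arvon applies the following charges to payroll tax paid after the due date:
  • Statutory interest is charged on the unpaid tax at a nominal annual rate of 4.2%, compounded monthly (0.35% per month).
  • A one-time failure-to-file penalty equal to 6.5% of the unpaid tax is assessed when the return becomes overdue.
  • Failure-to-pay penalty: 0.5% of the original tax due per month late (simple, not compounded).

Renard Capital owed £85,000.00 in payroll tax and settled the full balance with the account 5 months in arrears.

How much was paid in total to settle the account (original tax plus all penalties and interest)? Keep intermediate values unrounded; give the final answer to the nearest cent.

£94,147.95

Failure-to-file penalty: 6.5% × £85,000.00 = £5,525.00
Failure-to-pay penalty: 5 × 0.5% × £85,000.00 = £2,125.00
Interest: £85,000.00 × ((1 + 0.0035)^5 − 1) = £85,000.00 × 0.0176229… = £1,497.9490…
Total = £85,000.00 + £7,650.0000 + £1,497.9490… = £94,147.95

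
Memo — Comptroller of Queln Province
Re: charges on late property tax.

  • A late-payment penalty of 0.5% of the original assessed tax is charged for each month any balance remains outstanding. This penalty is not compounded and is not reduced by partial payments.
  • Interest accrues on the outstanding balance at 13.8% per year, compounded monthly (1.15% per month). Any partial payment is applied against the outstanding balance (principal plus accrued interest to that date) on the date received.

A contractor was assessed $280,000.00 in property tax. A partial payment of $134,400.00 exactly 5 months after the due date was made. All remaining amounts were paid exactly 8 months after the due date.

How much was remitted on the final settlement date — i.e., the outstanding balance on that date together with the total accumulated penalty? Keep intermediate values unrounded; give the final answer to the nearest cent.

$178,930.71

Balance at month 5: $280,000.0000 × (1 + 0.0115)^5 = $296,474.5830…
After $134,400.00 payment: $296,474.5830… − $134,400.00 = $162,074.5830…
Balance at month 8: $162,074.5830… × (1 + 0.0115)^3 = $167,730.7057…
Penalty: 8 × 0.5% × $280,000.00 = $11,200.00
Final settlement = outstanding balance + penalty = $167,730.7057… + $11,200.00 = $178,930.71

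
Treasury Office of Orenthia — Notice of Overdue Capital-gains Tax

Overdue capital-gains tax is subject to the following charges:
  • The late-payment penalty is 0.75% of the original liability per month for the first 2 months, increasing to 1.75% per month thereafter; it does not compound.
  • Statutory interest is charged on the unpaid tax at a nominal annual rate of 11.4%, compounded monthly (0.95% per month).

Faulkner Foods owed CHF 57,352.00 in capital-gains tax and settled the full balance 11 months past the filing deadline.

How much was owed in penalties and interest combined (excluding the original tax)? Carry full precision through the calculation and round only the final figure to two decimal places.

CHF 16,179.45

Penalty, months 1–2: 2 × 0.75% × CHF 57,352.00 = CHF 860.28
Penalty, months 3–11: 9 × 1.75% × CHF 57,352.00 = CHF 9,032.94
Interest: CHF 57,352.00 × ((1 + 0.0095)^11 − 1) = CHF 57,352.00 × 0.1096079… = CHF 6,286.2346…
Penalties + interest = CHF 9,893.2200 + CHF 6,286.2346… = CHF 16,179.45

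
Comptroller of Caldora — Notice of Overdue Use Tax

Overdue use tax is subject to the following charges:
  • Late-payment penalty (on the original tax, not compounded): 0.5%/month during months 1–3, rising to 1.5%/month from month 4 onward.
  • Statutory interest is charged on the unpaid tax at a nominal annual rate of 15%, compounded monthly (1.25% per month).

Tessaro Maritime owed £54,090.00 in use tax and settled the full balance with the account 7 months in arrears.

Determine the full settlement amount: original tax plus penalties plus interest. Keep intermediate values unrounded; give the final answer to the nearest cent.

Penalty, months 1–3: 3 × 0.5% × £54,090.00 = £811.35
Penalty, months 4–7: 4 × 1.5% × £54,090.00 = £3,245.40
Interest: £54,090.00 × ((1 + 0.0125)^7 − 1) = £54,090.00 × 0.0908505… = £4,914.1019…
Total = £54,090.00 + £4,056.7500 + £4,914.1019… = £63,060.85

£63,060.85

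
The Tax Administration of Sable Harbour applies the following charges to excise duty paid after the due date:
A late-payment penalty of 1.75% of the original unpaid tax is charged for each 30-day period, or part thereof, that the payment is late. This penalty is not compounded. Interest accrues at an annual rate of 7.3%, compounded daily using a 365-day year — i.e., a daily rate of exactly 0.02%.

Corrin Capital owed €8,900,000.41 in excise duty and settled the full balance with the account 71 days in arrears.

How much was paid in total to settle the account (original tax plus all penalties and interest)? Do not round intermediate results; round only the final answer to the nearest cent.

Penalty periods: ⌈71/30⌉ = 3; penalty = 3 × 1.75% × €8,900,000.41 = €467,250.02…
Interest: €8,900,000.41 × ((1 + 0.0002)^71 − 1) = €8,900,000.41 × 0.01429986… = €127,268.7492…
Total = €8,900,000.41 + €467,250.0215… + €127,268.7492… = €9,494,519.18

€9,494,519.18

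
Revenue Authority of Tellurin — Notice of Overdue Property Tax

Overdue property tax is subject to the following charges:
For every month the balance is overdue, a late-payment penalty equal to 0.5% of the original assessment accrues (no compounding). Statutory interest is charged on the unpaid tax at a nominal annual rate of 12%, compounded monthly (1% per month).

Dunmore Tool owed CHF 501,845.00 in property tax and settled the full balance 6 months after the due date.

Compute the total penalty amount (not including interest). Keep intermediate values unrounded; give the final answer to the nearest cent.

CHF 15,055.35

Late-payment penalty = 0.5% × CHF 501,845.00 × 6 mo = CHF 15,055.35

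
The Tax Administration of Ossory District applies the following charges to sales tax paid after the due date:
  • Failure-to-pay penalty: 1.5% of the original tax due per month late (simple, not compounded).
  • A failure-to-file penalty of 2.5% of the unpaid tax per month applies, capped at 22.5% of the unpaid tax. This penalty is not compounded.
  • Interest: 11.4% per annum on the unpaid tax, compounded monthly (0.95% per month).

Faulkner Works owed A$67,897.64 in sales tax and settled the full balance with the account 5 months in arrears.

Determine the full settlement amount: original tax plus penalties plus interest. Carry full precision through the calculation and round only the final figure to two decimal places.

A$84,764.17

Failure-to-file: 5 × 2.5% × A$67,897.64 = A$8,487.21… (under the 22.5% cap)
Failure-to-pay penalty = 1.5% × A$67,897.64 × 5 mo = A$5,092.32…
Interest: A$67,897.64 × ((1 + 0.0095)^5 − 1) = A$67,897.64 × 0.0484111… = A$3,287.0004…
Total = A$67,897.64 + A$13,579.5280 + A$3,287.0004… = A$84,764.17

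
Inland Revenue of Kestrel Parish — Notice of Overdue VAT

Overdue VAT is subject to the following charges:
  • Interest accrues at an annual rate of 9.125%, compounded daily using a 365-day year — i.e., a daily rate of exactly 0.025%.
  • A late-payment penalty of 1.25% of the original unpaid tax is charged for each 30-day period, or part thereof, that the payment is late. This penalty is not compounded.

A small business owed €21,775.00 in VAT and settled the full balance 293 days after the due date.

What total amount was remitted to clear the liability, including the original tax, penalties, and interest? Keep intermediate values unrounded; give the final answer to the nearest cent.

Penalty periods: ⌈293/30⌉ = 10; penalty = 10 × 1.25% × €21,775.00 = €2,721.88…
Interest: €21,775.00 × ((1 + 0.00025)^293 − 1) = €21,775.00 × 0.07598965… = €1,654.6747…
Total = €21,775.00 + €2,721.8750 + €1,654.6747… = €26,151.55

€26,151.55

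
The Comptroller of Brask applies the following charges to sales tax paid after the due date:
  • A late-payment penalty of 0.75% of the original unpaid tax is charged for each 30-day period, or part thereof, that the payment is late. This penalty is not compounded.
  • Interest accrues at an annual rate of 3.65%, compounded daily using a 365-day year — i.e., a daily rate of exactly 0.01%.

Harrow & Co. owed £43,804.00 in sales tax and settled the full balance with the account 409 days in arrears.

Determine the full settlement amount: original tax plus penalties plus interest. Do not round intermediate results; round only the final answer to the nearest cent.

Penalty periods: ⌈409/30⌉ = 14; penalty = 14 × 0.75% × £43,804.00 = £4,599.42
Interest: £43,804.00 × ((1 + 0.0001)^409 − 1) = £43,804.00 × 0.04174580… = £1,828.6328…
Total = £43,804.00 + £4,599.4200 + £1,828.6328… = £50,232.05

£50,232.05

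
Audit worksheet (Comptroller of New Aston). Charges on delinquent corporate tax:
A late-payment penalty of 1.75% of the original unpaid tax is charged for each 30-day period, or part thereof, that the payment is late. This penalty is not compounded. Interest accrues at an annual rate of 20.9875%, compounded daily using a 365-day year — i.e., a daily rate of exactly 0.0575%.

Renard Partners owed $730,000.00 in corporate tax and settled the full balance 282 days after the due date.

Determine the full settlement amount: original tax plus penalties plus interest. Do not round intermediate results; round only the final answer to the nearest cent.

$986,216.74

Penalty periods: ⌈282/30⌉ = 10; penalty = 10 × 1.75% × $730,000.00 = $127,750.00
Interest: $730,000.00 × ((1 + 0.000575)^282 − 1) = $730,000.00 × 0.17598183… = $128,466.7368…
Total = $730,000.00 + $127,750.0000 + $128,466.7368… = $986,216.74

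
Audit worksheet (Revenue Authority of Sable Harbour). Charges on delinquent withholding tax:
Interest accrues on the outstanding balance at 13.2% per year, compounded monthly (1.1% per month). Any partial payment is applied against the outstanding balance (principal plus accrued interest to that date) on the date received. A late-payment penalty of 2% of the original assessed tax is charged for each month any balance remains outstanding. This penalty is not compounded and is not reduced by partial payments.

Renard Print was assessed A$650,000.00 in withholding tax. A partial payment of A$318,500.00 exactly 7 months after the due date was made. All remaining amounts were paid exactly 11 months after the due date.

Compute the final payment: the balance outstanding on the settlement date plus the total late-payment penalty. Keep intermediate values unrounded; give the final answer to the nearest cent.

A$543,374.76

Balance at month 7: A$650,000.0000 × (1 + 0.011)^7 = A$701,732.2655…
After A$318,500.00 payment: A$701,732.2655… − A$318,500.00 = A$383,232.2655…
Balance at month 11: A$383,232.2655… × (1 + 0.011)^4 = A$400,374.7578…
Penalty: 11 × 2% × A$650,000.00 = A$143,000.00
Final settlement = outstanding balance + penalty = A$400,374.7578… + A$143,000.00 = A$543,374.76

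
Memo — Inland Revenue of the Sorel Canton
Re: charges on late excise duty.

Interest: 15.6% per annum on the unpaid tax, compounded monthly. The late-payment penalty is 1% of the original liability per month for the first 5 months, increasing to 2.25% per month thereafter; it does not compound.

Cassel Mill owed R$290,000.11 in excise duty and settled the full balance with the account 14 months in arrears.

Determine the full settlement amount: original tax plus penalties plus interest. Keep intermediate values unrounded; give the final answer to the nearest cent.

R$420,705.50

Penalty, months 1–5: 5 × 1% × R$290,000.11 = R$14,500.01…
Penalty, months 6–14: 9 × 2.25% × R$290,000.11 = R$58,725.02…
Interest (15.6%/yr ÷ 12 = 1.3%/month): R$290,000.11 × ((1 + 0.013)^14 − 1) = R$57,480.3579…
Total = R$290,000.11 + R$73,225.0278… + R$57,480.3579… = R$420,705.50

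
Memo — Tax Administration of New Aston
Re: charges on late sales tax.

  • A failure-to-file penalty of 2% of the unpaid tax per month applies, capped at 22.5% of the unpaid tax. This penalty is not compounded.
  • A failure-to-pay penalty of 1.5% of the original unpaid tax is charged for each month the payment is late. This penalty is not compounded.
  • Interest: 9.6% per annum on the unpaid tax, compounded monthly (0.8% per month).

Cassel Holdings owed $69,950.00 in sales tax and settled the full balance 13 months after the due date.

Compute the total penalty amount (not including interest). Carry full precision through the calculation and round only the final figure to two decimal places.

$29,379.00

Failure-to-file: 13 × 2% × $69,950.00 = $18,187.00, capped at 22.5% × $69,950.00 = $15,738.75
Failure-to-pay penalty: 13 × 1.5% × $69,950.00 = $13,640.25
Total penalty = $15,738.75 + $13,640.25 = $29,379.00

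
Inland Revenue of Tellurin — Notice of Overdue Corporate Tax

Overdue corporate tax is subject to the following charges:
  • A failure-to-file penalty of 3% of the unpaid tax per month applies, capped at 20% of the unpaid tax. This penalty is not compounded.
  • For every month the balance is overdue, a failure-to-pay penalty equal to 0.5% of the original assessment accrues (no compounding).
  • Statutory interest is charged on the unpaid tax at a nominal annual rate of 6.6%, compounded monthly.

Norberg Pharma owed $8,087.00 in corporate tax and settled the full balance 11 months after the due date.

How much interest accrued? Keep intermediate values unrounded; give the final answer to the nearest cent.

Interest (6.6%/yr ÷ 12 = 0.55%/month): $8,087.00 × ((1 + 0.0055)^11 − 1) = $502.9427…

$502.94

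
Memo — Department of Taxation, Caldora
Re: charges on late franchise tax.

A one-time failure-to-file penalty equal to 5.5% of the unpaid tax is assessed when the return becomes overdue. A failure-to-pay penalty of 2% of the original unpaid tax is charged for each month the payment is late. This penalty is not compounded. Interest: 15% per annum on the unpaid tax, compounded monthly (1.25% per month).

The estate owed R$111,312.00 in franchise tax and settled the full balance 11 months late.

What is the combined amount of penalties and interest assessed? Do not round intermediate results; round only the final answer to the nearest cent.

R$46,909.57

Failure-to-file penalty: 5.5% × R$111,312.00 = R$6,122.16
Failure-to-pay penalty: 11 × 2% × R$111,312.00 = R$24,488.64
Interest: R$111,312.00 × ((1 + 0.0125)^11 − 1) = R$111,312.00 × 0.1464242… = R$16,298.7722…
Penalties + interest = R$30,610.8000 + R$16,298.7722… = R$46,909.57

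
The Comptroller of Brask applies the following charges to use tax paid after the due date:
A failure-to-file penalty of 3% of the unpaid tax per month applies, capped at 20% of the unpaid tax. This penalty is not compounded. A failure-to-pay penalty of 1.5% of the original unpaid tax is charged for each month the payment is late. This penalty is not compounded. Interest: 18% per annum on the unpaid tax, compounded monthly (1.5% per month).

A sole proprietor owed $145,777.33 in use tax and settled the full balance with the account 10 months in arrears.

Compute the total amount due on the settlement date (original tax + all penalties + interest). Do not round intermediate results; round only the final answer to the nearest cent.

Failure-to-file: 10 × 3% × $145,777.33 = $43,733.20…, capped at 20% × $145,777.33 = $29,155.47…
Failure-to-pay penalty: 10 × 1.5% × $145,777.33 = $21,866.60…
Interest: $145,777.33 × ((1 + 0.015)^10 − 1) = $145,777.33 × 0.1605408… = $23,403.2128…
Total = $145,777.33 + $51,022.0655 + $23,403.2128… = $220,202.61

$220,202.61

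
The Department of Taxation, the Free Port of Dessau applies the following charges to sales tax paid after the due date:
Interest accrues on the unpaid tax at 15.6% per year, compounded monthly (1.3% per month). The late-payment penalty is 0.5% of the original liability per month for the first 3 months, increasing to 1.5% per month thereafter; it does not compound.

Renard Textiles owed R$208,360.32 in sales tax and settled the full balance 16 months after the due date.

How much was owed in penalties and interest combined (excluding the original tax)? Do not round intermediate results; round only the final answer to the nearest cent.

R$91,587.69

Penalty, months 1–3: 3 × 0.5% × R$208,360.32 = R$3,125.40…
Penalty, months 4–16: 13 × 1.5% × R$208,360.32 = R$40,630.26…
Interest: R$208,360.32 × ((1 + 0.013)^16 − 1) = R$208,360.32 × 0.2295640… = R$47,832.0206…
Penalties + interest = R$43,755.6672 + R$47,832.0206… = R$91,587.69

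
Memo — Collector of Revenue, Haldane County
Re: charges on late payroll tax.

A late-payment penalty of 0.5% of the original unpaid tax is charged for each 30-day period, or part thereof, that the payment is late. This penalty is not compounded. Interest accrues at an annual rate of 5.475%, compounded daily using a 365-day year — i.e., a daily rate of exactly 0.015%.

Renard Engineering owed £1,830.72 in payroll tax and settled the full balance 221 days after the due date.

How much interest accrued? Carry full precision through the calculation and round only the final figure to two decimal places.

£61.70

Interest: £1,830.72 × ((1 + 0.00015)^221 − 1) = £1,830.72 × 0.03370301… = £61.7008…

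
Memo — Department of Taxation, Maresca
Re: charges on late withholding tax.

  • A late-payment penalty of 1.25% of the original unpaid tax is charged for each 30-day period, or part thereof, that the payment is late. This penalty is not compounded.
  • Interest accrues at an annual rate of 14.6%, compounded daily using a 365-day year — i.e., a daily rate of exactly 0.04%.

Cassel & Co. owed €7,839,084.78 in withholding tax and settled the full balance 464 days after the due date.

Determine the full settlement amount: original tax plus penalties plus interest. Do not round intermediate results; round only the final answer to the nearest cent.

Penalty periods: ⌈464/30⌉ = 16; penalty = 16 × 1.25% × €7,839,084.78 = €1,567,816.96…
Interest: €7,839,084.78 × ((1 + 0.0004)^464 − 1) = €7,839,084.78 × 0.20389591… = €1,598,357.3270…
Total = €7,839,084.78 + €1,567,816.9560 + €1,598,357.3270… = €11,005,259.06

€11,005,259.06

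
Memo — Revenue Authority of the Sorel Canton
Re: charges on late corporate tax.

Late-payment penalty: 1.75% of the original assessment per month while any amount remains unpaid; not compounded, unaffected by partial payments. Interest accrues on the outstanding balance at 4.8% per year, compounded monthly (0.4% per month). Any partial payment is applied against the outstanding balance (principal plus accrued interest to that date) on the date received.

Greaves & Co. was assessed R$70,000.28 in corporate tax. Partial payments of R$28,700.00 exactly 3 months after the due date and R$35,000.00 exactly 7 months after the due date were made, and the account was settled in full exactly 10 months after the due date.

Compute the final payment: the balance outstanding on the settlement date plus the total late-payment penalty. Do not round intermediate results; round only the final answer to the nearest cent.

Balance at month 3: R$70,000.2800 × (1 + 0.004)^3 = R$70,843.6479…
After R$28,700.00 payment: R$70,843.6479… − R$28,700.00 = R$42,143.6479…
Balance at month 7: R$42,143.6479… × (1 + 0.004)^4 = R$42,822.0028…
After R$35,000.00 payment: R$42,822.0028… − R$35,000.00 = R$7,822.0028…
Balance at month 10: R$7,822.0028… × (1 + 0.004)^3 = R$7,916.2428…
Penalty: 10 × 1.75% × R$70,000.28 = R$12,250.05…
Final settlement = outstanding balance + penalty = R$7,916.2428… + R$12,250.05… = R$20,166.29

R$20,166.29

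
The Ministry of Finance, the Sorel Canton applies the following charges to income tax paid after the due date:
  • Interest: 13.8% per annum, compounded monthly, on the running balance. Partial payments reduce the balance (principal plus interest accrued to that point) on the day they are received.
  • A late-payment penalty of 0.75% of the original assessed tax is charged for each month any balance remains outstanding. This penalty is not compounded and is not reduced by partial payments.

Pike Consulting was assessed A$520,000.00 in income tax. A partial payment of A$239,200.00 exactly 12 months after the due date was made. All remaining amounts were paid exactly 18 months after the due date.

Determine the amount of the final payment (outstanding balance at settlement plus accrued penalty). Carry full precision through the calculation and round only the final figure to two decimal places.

A$452,849.24

Monthly rate = 13.8% ÷ 12 = 1.15%
Balance at month 12: A$520,000.0000 × (1 + 0.0115)^12 = A$596,477.3940…
After A$239,200.00 payment: A$596,477.3940… − A$239,200.00 = A$357,277.3940…
Balance at month 18: A$357,277.3940… × (1 + 0.0115)^6 = A$382,649.2449…
Penalty: 18 × 0.75% × A$520,000.00 = A$70,200.00
Final settlement = outstanding balance + penalty = A$382,649.2449… + A$70,200.00 = A$452,849.24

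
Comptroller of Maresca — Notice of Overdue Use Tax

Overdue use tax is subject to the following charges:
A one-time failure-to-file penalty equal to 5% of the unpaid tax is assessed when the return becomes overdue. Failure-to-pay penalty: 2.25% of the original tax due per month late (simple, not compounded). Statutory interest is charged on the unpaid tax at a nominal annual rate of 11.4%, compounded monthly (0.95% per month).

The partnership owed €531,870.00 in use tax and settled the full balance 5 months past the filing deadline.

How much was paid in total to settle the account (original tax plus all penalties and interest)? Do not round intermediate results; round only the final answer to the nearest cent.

€644,047.29

Failure-to-file penalty: 5% × €531,870.00 = €26,593.50
Failure-to-pay penalty = 2.25% × €531,870.00 × 5 mo = €59,835.38…
Interest: €531,870.00 × ((1 + 0.0095)^5 − 1) = €531,870.00 × 0.0484111… = €25,748.4195…
Total = €531,870.00 + €86,428.8750 + €25,748.4195… = €644,047.29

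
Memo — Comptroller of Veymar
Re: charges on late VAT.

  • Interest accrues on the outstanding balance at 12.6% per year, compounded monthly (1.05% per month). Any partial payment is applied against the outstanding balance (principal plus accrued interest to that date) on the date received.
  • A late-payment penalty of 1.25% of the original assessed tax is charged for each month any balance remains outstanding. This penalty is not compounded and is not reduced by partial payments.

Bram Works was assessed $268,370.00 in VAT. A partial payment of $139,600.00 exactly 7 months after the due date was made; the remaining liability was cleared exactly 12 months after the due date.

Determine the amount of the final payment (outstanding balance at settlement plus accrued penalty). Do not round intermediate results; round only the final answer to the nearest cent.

$197,378.37

Balance at month 7: $268,370.0000 × (1 + 0.0105)^7 = $288,727.5270…
After $139,600.00 payment: $288,727.5270… − $139,600.00 = $149,127.5270…
Balance at month 12: $149,127.5270… × (1 + 0.0105)^5 = $157,122.8707…
Penalty: 12 × 1.25% × $268,370.00 = $40,255.50
Final settlement = outstanding balance + penalty = $157,122.8707… + $40,255.50 = $197,378.37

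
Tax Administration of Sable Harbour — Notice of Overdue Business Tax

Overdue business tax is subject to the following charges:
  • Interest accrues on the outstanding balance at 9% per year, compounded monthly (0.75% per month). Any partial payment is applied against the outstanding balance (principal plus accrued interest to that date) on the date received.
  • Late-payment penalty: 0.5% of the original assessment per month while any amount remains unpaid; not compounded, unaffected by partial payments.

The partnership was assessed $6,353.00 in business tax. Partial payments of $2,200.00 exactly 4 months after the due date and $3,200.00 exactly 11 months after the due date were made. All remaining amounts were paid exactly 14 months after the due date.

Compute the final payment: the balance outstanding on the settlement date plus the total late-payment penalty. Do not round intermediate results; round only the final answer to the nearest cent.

$1,855.07

Balance at month 4: $6,353.0000 × (1 + 0.0075)^4 = $6,545.7449…
After $2,200.00 payment: $6,545.7449… − $2,200.00 = $4,345.7449…
Balance at month 11: $4,345.7449… × (1 + 0.0075)^7 = $4,579.0945…
After $3,200.00 payment: $4,579.0945… − $3,200.00 = $1,379.0945…
Balance at month 14: $1,379.0945… × (1 + 0.0075)^3 = $1,410.3575…
Penalty: 14 × 0.5% × $6,353.00 = $444.71
Final settlement = outstanding balance + penalty = $1,410.3575… + $444.71 = $1,855.07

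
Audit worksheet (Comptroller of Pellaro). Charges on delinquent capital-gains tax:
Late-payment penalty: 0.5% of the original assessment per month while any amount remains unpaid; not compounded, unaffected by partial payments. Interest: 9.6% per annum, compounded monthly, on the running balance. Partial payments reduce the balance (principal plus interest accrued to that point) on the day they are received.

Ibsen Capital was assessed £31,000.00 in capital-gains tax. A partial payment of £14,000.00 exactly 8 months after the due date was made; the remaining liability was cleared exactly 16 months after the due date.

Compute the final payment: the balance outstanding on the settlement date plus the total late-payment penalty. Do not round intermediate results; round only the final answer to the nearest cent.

Monthly rate = 9.6% ÷ 12 = 0.8%
Balance at month 8: £31,000.0000 × (1 + 0.008)^8 = £33,040.4498…
After £14,000.00 payment: £33,040.4498… − £14,000.00 = £19,040.4498…
Balance at month 16: £19,040.4498… × (1 + 0.008)^8 = £20,293.7105…
Penalty: 16 × 0.5% × £31,000.00 = £2,480.00
Final settlement = outstanding balance + penalty = £20,293.7105… + £2,480.00 = £22,773.71

£22,773.71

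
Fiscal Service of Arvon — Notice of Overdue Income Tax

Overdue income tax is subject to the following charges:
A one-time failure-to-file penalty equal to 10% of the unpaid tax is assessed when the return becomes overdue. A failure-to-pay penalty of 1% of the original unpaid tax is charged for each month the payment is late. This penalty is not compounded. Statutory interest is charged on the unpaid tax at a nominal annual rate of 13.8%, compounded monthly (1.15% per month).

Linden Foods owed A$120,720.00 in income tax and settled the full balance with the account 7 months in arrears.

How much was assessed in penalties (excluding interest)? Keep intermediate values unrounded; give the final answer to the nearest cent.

A$20,522.40

Failure-to-file penalty: 10% × A$120,720.00 = A$12,072.00
Failure-to-pay penalty = 1% × A$120,720.00 × 7 mo = A$8,450.40
Total penalty = A$12,072.00 + A$8,450.40 = A$20,522.40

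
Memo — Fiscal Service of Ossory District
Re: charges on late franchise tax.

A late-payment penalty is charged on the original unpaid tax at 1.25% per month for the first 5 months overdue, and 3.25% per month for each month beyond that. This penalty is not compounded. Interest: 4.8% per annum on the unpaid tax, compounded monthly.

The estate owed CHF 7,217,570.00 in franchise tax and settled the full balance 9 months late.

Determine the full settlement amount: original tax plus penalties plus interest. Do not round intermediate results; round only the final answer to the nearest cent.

CHF 8,870,981.10

Penalty, months 1–5: 5 × 1.25% × CHF 7,217,570.00 = CHF 451,098.13…
Penalty, months 6–9: 4 × 3.25% × CHF 7,217,570.00 = CHF 938,284.10
Interest (4.8%/yr ÷ 12 = 0.4%/month): CHF 7,217,570.00 × ((1 + 0.004)^9 − 1) = CHF 264,028.8757…
Total = CHF 7,217,570.00 + CHF 1,389,382.2250 + CHF 264,028.8757… = CHF 8,870,981.10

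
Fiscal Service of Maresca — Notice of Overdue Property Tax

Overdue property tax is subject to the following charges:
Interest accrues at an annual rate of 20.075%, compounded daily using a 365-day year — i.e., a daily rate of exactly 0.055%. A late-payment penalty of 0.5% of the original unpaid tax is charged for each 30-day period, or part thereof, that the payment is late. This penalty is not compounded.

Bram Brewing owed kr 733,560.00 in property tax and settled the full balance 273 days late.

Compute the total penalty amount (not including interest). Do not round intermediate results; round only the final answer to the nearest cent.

kr 36,678.00

Penalty periods: ⌈273/30⌉ = 10; penalty = 10 × 0.5% × kr 733,560.00 = kr 36,678.00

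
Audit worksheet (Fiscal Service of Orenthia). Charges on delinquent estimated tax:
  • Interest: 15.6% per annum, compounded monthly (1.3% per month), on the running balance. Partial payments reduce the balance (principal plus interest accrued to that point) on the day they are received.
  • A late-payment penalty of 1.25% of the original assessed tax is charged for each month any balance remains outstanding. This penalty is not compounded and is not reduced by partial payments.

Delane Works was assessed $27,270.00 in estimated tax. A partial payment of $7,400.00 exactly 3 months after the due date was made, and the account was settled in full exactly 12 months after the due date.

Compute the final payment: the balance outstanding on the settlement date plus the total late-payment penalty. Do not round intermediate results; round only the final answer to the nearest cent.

$27,620.15

Balance at month 3: $27,270.0000 × (1 + 0.013)^3 = $28,347.4158…
After $7,400.00 payment: $28,347.4158… − $7,400.00 = $20,947.4158…
Balance at month 12: $20,947.4158… × (1 + 0.013)^9 = $23,529.6497…
Penalty: 12 × 1.25% × $27,270.00 = $4,090.50
Final settlement = outstanding balance + penalty = $23,529.6497… + $4,090.50 = $27,620.15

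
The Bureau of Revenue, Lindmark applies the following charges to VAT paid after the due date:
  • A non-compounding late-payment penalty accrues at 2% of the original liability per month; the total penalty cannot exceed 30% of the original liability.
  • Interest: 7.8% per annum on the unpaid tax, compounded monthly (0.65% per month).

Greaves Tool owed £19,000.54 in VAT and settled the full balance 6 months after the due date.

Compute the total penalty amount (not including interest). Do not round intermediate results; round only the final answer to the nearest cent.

Penalty: 6 × 2% × £19,000.54 = £2,280.06… (below the 30% cap of £5,700.16…)

£2,280.06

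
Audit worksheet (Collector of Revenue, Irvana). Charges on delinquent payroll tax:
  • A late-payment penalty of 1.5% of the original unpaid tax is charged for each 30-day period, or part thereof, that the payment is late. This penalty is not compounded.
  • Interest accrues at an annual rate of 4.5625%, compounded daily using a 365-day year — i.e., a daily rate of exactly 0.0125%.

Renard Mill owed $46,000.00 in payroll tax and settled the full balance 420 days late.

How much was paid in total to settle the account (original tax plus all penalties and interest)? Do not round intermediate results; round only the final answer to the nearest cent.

Penalty periods: ⌈420/30⌉ = 14; penalty = 14 × 1.5% × $46,000.00 = $9,660.00
Interest: $46,000.00 × ((1 + 0.000125)^420 − 1) = $46,000.00 × 0.05389910… = $2,479.3588…
Total = $46,000.00 + $9,660.0000 + $2,479.3588… = $58,139.36

$58,139.36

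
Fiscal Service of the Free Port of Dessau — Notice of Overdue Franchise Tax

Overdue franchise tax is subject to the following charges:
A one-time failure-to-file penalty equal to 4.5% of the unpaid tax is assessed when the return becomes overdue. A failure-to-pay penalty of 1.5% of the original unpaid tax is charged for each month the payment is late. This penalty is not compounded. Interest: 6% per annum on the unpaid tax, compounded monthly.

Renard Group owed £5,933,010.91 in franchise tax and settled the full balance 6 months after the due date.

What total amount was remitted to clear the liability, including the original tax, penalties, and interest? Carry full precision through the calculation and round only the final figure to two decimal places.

Failure-to-file penalty: 4.5% × £5,933,010.91 = £266,985.49…
Failure-to-pay penalty = 1.5% × £5,933,010.91 × 6 mo = £533,970.98…
Interest (6%/yr ÷ 12 = 0.5%/month): £5,933,010.91 × ((1 + 0.005)^6 − 1) = £180,230.0947…
Total = £5,933,010.91 + £800,956.4729… + £180,230.0947… = £6,914,197.48

£6,914,197.48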